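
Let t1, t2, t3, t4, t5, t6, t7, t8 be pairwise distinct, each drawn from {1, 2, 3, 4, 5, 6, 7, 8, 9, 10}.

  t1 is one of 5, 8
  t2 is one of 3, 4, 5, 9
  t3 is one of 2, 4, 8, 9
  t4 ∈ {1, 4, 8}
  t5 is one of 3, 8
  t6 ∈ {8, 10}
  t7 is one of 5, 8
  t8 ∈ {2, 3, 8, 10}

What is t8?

Among the 8 variables, 1 fits only t4 (and all 8 values in {1, 2, 3, 4, 5, 8, 9, 10} must be used), so t4 = 1.
The 2 variables t1 and t7 are confined to {5, 8}, which locks those values in; drop them from t2, t3, t5, t6, t8.
t5 must be 3 (only option left). Eliminate 3 elsewhere: t2, t8.
That leaves t6 = 10. Strike 10 from t8.
So t8 = 2.

2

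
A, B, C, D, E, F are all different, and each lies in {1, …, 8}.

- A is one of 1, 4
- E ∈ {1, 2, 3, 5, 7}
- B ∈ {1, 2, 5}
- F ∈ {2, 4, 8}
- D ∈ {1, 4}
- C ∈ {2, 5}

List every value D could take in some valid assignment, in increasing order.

A and D between them cover only {1, 4} — a naked pair. Remove those values from B, E, F.
The 2 variables B and C are confined to {2, 5}, which locks those values in; drop them from E, F.
F's domain is down to {8}, so F = 8.
No further eliminations apply; D can still be any of 1, 4.

1, 4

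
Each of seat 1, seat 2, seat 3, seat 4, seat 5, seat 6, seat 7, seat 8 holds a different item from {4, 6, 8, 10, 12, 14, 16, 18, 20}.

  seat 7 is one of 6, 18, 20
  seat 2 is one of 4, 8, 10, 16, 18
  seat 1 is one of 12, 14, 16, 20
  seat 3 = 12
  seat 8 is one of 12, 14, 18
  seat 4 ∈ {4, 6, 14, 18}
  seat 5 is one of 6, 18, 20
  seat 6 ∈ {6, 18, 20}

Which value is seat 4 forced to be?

seat 3's domain is down to {12}, so seat 3 = 12. Strike 12 from seat 1, seat 8.
The 3 variables seat 5, seat 6, seat 7 are confined to {6, 18, 20}, which locks those values in; drop them from seat 1, seat 2, seat 4, seat 8.
seat 8's domain is down to {14}, so seat 8 = 14. So seat 1, seat 4 can't be 14.
So seat 4 = 4.

4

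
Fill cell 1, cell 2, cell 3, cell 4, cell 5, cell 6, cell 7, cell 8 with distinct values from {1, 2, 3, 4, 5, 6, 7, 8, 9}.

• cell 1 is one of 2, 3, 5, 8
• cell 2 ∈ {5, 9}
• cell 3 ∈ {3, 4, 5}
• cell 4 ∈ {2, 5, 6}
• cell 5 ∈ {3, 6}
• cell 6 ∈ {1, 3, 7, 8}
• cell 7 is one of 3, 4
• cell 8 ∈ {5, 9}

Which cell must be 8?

cell 2 and cell 8 share exactly the 2 values {5, 9}; by pigeonhole those values go to them, so strike 5, 9 from cell 1, cell 3, cell 4.
The 2 variables cell 3 and cell 7 are confined to {3, 4}, which locks those values in; drop them from cell 1, cell 5, cell 6.
cell 5 must be 6 (only option left). So cell 4 can't be 6.
cell 4's domain is down to {2}, so cell 4 = 2. Strike 2 from cell 1.
So 8 goes to cell 1.

cell 1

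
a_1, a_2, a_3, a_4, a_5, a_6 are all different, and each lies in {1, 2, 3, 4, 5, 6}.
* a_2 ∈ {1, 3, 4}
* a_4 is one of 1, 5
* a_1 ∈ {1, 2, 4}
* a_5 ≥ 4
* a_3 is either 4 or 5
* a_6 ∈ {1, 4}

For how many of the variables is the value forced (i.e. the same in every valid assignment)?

3

Among the 6 variables, 2 fits only a_1 (and all 6 values in {1, 2, 3, 4, 5, 6} must be used), so a_1 = 2.
The 5 still-open variables draw from only 5 values {1, 3, 4, 5, 6}, so each is used; only a_2 can be 3, hence a_2 = 3.
The 4 still-open variables together cover exactly {1, 4, 5, 6} — 4 values for 4 variables — and 6 appears only in a_5's list, so a_5 = 6.
Determined: a_1=2, a_2=3, a_5=6. The other variables each still have more than one consistent value. That makes 3.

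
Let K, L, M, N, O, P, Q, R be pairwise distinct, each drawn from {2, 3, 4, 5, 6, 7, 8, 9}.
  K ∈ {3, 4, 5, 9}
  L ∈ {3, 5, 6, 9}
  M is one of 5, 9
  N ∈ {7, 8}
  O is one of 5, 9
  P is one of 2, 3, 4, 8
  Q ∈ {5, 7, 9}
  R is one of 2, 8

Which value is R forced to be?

The 8 variables draw from only 8 values {2, 3, 4, 5, 6, 7, 8, 9}, so each is used; only L can be 6, hence L = 6.
M and O share exactly the 2 values {5, 9}; by pigeonhole those values go to them, so strike 5, 9 from K, Q.
Q's domain is down to {7}, so Q = 7. Remove 7 from N.
N must be 8 (only option left). Eliminate 8 elsewhere: P, R.
So R = 2.

2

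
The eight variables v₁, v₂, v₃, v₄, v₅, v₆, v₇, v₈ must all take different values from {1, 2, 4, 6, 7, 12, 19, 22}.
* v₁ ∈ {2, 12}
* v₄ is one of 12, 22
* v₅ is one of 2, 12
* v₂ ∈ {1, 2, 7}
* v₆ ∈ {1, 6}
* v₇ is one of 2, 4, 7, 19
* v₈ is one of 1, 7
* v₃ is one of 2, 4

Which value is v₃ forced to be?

Among the 8 variables, 6 fits only v₆ (and all 8 values in {1, 2, 4, 6, 7, 12, 19, 22} must be used), so v₆ = 6.
Among the 7 still-open variables, 19 fits only v₇ (and all 7 values in {1, 2, 4, 7, 12, 19, 22} must be used), so v₇ = 19.
The 6 still-open variables draw from only 6 values {1, 2, 4, 7, 12, 22}, so each is used; only v₃ can be 4, hence v₃ = 4.

4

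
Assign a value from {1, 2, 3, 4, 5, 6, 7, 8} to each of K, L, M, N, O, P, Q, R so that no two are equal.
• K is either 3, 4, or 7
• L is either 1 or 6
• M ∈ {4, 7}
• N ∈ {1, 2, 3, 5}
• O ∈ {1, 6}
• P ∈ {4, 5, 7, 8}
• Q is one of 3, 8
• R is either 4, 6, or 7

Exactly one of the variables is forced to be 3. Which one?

K

Among the 8 variables, 2 fits only N (and all 8 values in {1, 2, 3, 4, 5, 6, 7, 8} must be used), so N = 2.
Among the 7 still-open variables, 5 fits only P (and all 7 values in {1, 3, 4, 5, 6, 7, 8} must be used), so P = 5.
Among the 6 still-open variables, 8 fits only Q (and all 6 values in {1, 3, 4, 6, 7, 8} must be used), so Q = 8.
Among the 5 still-open variables, 3 fits only K (and all 5 values in {1, 3, 4, 6, 7} must be used), so K = 3.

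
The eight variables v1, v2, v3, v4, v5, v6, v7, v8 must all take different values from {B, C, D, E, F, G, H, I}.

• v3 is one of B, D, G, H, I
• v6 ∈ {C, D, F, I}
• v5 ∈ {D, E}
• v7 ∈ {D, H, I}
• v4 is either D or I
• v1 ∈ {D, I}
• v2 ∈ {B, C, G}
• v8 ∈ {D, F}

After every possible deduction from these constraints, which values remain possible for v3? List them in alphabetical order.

The 8 variables together cover exactly {B, C, D, E, F, G, H, I} — 8 values for 8 variables — and E appears only in v5's list, so v5 = E.
The 2 variables v1 and v4 are confined to {D, I}, which locks those values in; drop them from v3, v6, v7, v8.
v7 has just one choice, so v7 = H. So v3 can't be H.
That leaves v8 = F. So v6 can't be F.
v6's domain is down to {C}, so v6 = C. Strike C from v2.
No further eliminations apply; v3 can still be any of B, G.

B, G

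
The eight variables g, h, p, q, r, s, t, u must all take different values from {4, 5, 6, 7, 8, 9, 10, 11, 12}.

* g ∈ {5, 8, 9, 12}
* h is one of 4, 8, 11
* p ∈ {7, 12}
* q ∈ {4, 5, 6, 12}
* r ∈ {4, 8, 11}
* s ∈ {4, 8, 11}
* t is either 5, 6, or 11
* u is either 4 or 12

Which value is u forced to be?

The 8 variables draw from only 8 values {4, 5, 6, 7, 8, 9, 11, 12}, so each is used; only p can be 7, hence p = 7.
The 7 still-open variables draw from only 7 values {4, 5, 6, 8, 9, 11, 12}, so each is used; only g can be 9, hence g = 9.
h, r, s between them cover only {4, 8, 11} — a naked triple. Remove those values from q, t, u.
So u = 12.

12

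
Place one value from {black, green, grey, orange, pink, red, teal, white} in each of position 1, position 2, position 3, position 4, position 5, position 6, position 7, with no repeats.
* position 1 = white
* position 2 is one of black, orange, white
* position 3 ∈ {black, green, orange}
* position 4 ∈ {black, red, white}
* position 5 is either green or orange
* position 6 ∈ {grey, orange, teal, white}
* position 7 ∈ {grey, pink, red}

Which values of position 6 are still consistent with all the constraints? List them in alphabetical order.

position 1 has just one choice, so position 1 = white. Eliminate white elsewhere: position 2, position 4, position 6.
position 2, position 3, position 5 between them cover only {black, green, orange} — a naked triple. Remove those values from position 4, position 6.
That leaves position 4 = red. Eliminate red elsewhere: position 7.
No further eliminations apply; position 6 can still be any of grey, teal.

grey, teal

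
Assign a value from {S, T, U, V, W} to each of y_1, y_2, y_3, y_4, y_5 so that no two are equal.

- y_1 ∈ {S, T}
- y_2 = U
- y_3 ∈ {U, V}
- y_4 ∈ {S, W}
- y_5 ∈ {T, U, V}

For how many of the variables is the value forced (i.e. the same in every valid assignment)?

5

y_2's domain is down to {U}, so y_2 = U. Eliminate U elsewhere: y_3, y_5.
That leaves y_3 = V. Strike V from y_5.
y_5 must be T (only option left). Remove T from y_1.
That leaves y_1 = S. Eliminate S elsewhere: y_4.
That leaves y_4 = W.
Every variable is fixed: y_1=S, y_2=U, y_3=V, y_4=W, y_5=T. That makes 5.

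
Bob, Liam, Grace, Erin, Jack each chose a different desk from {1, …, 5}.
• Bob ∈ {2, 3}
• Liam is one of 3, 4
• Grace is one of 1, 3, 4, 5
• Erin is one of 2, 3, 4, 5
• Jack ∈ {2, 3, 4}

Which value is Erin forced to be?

The 5 variables together cover exactly {1, 2, 3, 4, 5} — 5 values for 5 variables — and 1 appears only in Grace's list, so Grace = 1.
The 4 still-open variables together cover exactly {2, 3, 4, 5} — 4 values for 4 variables — and 5 appears only in Erin's list, so Erin = 5.

5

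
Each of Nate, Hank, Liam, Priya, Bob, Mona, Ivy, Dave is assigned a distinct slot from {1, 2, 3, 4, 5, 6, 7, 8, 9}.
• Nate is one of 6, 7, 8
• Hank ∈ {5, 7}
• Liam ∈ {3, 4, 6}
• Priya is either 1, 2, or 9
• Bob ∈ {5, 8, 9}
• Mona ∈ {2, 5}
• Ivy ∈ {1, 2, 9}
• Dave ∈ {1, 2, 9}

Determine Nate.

6

Priya, Ivy, Dave share exactly the 3 values {1, 2, 9}; by pigeonhole those values go to them, so strike 1, 2, 9 from Bob, Mona.
Mona must be 5 (only option left). So Hank, Bob can't be 5.
Hank has just one choice, so Hank = 7. Eliminate 7 elsewhere: Nate.
Bob must be 8 (only option left). So Nate can't be 8.
So Nate = 6.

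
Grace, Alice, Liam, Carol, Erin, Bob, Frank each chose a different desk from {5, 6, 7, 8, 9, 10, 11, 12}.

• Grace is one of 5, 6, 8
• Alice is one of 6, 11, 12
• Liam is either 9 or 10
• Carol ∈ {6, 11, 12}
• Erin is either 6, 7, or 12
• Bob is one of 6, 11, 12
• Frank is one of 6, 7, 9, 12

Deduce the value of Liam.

10

Alice, Carol, Bob share exactly the 3 values {6, 11, 12}; by pigeonhole those values go to them, so strike 6, 11, 12 from Grace, Erin, Frank.
That leaves Erin = 7. Strike 7 from Frank.
Frank must be 9 (only option left). Remove 9 from Liam.
So Liam = 10.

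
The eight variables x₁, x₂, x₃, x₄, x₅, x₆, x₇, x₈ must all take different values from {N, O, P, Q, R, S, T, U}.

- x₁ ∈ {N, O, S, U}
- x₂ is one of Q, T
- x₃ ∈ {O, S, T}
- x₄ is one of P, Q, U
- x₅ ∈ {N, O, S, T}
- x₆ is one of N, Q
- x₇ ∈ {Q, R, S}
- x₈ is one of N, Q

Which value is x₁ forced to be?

U

The 8 variables draw from only 8 values {N, O, P, Q, R, S, T, U}, so each is used; only x₄ can be P, hence x₄ = P.
The 7 still-open variables draw from only 7 values {N, O, Q, R, S, T, U}, so each is used; only x₇ can be R, hence x₇ = R.
Among the 6 still-open variables, U fits only x₁ (and all 6 values in {N, O, Q, S, T, U} must be used), so x₁ = U.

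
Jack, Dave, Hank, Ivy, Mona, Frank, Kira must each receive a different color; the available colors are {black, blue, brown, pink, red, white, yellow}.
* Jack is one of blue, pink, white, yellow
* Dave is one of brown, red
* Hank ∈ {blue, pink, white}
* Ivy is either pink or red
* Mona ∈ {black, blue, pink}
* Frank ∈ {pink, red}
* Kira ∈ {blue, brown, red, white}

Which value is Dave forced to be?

Among the 7 variables, black fits only Mona (and all 7 values in {black, blue, brown, pink, red, white, yellow} must be used), so Mona = black.
Among the 6 still-open variables, yellow fits only Jack (and all 6 values in {blue, brown, pink, red, white, yellow} must be used), so Jack = yellow.
The 2 variables Ivy and Frank are confined to {pink, red}, which locks those values in; drop them from Dave, Hank, Kira.
So Dave = brown.

brown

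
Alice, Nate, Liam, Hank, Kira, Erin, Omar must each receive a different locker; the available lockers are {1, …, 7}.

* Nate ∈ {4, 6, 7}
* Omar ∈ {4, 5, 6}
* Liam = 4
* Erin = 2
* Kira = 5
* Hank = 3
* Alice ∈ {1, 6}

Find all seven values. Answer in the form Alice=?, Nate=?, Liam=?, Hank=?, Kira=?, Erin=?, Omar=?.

Alice=1, Nate=7, Liam=4, Hank=3, Kira=5, Erin=2, Omar=6

Liam must be 4 (only option left). Remove 4 from Nate, Omar.
Hank must be 3 (only option left).
Kira has just one choice, so Kira = 5. So Omar can't be 5.
That leaves Erin = 2.
Omar's domain is down to {6}, so Omar = 6. Strike 6 from Alice, Nate.
Alice has just one choice, so Alice = 1.
Nate must be 7 (only option left).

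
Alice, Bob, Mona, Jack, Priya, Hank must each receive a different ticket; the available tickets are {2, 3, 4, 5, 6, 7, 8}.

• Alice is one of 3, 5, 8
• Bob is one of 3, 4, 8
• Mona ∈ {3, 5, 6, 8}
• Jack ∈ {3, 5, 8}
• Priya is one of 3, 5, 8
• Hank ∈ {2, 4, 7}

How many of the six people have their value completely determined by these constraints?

2

Alice, Jack, Priya between them cover only {3, 5, 8} — a naked triple. Remove those values from Bob, Mona.
Bob has just one choice, so Bob = 4. So Hank can't be 4.
Mona has just one choice, so Mona = 6.
Determined: Bob=4, Mona=6. The other people each still have more than one consistent value. That makes 2.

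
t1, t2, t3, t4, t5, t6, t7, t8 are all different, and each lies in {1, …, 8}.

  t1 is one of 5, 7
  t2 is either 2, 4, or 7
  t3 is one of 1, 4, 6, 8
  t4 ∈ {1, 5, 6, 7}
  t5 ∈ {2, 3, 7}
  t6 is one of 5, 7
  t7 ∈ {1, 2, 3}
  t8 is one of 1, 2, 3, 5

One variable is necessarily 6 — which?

The 8 variables together cover exactly {1, 2, 3, 4, 5, 6, 7, 8} — 8 values for 8 variables — and 8 appears only in t3's list, so t3 = 8.
The 7 still-open variables together cover exactly {1, 2, 3, 4, 5, 6, 7} — 7 values for 7 variables — and 4 appears only in t2's list, so t2 = 4.
Among the 6 still-open variables, 6 fits only t4 (and all 6 values in {1, 2, 3, 5, 6, 7} must be used), so t4 = 6.

t4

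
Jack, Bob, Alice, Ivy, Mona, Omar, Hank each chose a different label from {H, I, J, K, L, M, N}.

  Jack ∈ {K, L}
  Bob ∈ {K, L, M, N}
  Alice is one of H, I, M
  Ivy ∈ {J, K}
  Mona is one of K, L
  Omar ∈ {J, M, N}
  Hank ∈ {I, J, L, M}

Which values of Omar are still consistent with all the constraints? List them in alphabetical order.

M, N

The 7 variables draw from only 7 values {H, I, J, K, L, M, N}, so each is used; only Alice can be H, hence Alice = H.
The 6 still-open variables together cover exactly {I, J, K, L, M, N} — 6 values for 6 variables — and I appears only in Hank's list, so Hank = I.
Jack and Mona share exactly the 2 values {K, L}; by pigeonhole those values go to them, so strike K, L from Bob, Ivy.
That leaves Ivy = J. So Omar can't be J.
No further eliminations apply; Omar can still be any of M, N.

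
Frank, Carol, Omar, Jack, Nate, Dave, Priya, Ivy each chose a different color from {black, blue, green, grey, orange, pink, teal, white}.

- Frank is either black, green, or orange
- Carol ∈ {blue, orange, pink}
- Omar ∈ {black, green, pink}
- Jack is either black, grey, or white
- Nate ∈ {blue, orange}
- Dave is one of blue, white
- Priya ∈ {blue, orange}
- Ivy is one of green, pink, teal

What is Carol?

pink

Among the 8 variables, grey fits only Jack (and all 8 values in {black, blue, green, grey, orange, pink, teal, white} must be used), so Jack = grey.
The 7 still-open variables draw from only 7 values {black, blue, green, orange, pink, teal, white}, so each is used; only Ivy can be teal, hence Ivy = teal.
The 6 still-open variables together cover exactly {black, blue, green, orange, pink, white} — 6 values for 6 variables — and white appears only in Dave's list, so Dave = white.
Nate and Priya between them cover only {blue, orange} — a naked pair. Remove those values from Frank, Carol.
So Carol = pink.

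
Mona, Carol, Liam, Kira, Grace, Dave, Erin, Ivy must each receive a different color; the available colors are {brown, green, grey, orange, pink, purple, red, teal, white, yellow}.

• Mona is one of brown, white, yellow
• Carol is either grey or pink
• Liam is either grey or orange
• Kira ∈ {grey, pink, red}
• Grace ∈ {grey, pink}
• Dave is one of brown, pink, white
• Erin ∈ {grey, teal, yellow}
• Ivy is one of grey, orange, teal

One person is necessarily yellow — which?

The 8 variables draw from only 8 values {brown, grey, orange, pink, red, teal, white, yellow}, so each is used; only Kira can be red, hence Kira = red.
Carol and Grace share exactly the 2 values {grey, pink}; by pigeonhole those values go to them, so strike grey, pink from Liam, Dave, Erin, Ivy.
Liam has just one choice, so Liam = orange. Strike orange from Ivy.
Ivy must be teal (only option left). Remove teal from Erin.
So yellow goes to Erin.

Erin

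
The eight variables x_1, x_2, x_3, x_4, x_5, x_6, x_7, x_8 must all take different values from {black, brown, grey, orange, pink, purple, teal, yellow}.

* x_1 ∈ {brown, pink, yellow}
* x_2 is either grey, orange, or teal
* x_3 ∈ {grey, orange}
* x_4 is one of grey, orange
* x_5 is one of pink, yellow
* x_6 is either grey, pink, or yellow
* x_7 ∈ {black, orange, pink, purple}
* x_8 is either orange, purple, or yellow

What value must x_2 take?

teal

Among the 8 variables, black fits only x_7 (and all 8 values in {black, brown, grey, orange, pink, purple, teal, yellow} must be used), so x_7 = black.
Among the 7 still-open variables, brown fits only x_1 (and all 7 values in {brown, grey, orange, pink, purple, teal, yellow} must be used), so x_1 = brown.
The 6 still-open variables together cover exactly {grey, orange, pink, purple, teal, yellow} — 6 values for 6 variables — and purple appears only in x_8's list, so x_8 = purple.
Among the 5 still-open variables, teal fits only x_2 (and all 5 values in {grey, orange, pink, teal, yellow} must be used), so x_2 = teal.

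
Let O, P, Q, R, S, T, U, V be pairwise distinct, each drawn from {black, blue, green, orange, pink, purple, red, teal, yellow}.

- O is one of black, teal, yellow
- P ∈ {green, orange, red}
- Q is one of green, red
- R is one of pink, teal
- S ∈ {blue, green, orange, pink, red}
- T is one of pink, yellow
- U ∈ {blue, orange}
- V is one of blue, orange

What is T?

yellow

The 8 variables together cover exactly {black, blue, green, orange, pink, red, teal, yellow} — 8 values for 8 variables — and black appears only in O's list, so O = black.
The 7 still-open variables together cover exactly {blue, green, orange, pink, red, teal, yellow} — 7 values for 7 variables — and teal appears only in R's list, so R = teal.
The 6 still-open variables draw from only 6 values {blue, green, orange, pink, red, yellow}, so each is used; only T can be yellow, hence T = yellow.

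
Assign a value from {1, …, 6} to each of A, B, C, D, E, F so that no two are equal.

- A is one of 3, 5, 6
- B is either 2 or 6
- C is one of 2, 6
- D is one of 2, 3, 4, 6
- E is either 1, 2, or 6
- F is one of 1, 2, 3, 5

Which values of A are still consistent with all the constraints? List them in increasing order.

The 6 variables draw from only 6 values {1, 2, 3, 4, 5, 6}, so each is used; only D can be 4, hence D = 4.
B and C between them cover only {2, 6} — a naked pair. Remove those values from A, E, F.
E has just one choice, so E = 1. Eliminate 1 elsewhere: F.
No further eliminations apply; A can still be any of 3, 5.

3, 5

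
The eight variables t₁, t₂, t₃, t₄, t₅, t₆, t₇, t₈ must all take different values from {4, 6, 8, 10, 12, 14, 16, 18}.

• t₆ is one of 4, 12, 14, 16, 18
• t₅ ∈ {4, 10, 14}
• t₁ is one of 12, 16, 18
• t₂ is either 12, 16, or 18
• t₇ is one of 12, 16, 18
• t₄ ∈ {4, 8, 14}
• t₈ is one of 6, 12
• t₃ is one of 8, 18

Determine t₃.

The 8 variables draw from only 8 values {4, 6, 8, 10, 12, 14, 16, 18}, so each is used; only t₈ can be 6, hence t₈ = 6.
The 7 still-open variables together cover exactly {4, 8, 10, 12, 14, 16, 18} — 7 values for 7 variables — and 10 appears only in t₅'s list, so t₅ = 10.
The 3 variables t₁, t₂, t₇ are confined to {12, 16, 18}, which locks those values in; drop them from t₃, t₆.
So t₃ = 8.

8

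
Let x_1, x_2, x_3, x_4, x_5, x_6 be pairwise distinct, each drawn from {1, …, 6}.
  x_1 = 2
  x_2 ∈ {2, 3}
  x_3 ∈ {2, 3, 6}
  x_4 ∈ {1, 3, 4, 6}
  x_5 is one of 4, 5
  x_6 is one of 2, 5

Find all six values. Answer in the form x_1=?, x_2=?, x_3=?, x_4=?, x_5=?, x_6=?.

x_1=2, x_2=3, x_3=6, x_4=1, x_5=4, x_6=5

x_1 must be 2 (only option left). So x_2, x_3, x_6 can't be 2.
x_2 has just one choice, so x_2 = 3. So x_3, x_4 can't be 3.
x_3 must be 6 (only option left). So x_4 can't be 6.
x_6 must be 5 (only option left). Remove 5 from x_5.
x_5 must be 4 (only option left). Remove 4 from x_4.
x_4 has just one choice, so x_4 = 1.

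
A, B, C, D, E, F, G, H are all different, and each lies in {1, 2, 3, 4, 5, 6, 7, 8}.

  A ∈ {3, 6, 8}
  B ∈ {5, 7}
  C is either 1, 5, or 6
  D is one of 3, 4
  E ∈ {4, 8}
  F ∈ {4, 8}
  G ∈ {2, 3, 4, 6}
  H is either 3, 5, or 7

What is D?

3

The 8 variables together cover exactly {1, 2, 3, 4, 5, 6, 7, 8} — 8 values for 8 variables — and 1 appears only in C's list, so C = 1.
The 7 still-open variables draw from only 7 values {2, 3, 4, 5, 6, 7, 8}, so each is used; only G can be 2, hence G = 2.
The 6 still-open variables draw from only 6 values {3, 4, 5, 6, 7, 8}, so each is used; only A can be 6, hence A = 6.
E and F share exactly the 2 values {4, 8}; by pigeonhole those values go to them, so strike 4, 8 from D.
So D = 3.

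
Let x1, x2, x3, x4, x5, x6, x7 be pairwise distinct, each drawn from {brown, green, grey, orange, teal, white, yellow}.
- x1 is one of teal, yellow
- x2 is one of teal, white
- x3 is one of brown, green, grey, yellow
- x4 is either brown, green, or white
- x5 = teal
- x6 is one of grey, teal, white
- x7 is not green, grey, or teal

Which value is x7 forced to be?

orange

x5's domain is down to {teal}, so x5 = teal. Eliminate teal elsewhere: x1, x2, x6.
x1 has just one choice, so x1 = yellow. Eliminate yellow elsewhere: x3, x7.
x2 must be white (only option left). Eliminate white elsewhere: x4, x6, x7.
That leaves x6 = grey. Remove grey from x3.
Among the 3 still-open variables, orange fits only x7 (and all 3 values in {brown, green, orange} must be used), so x7 = orange.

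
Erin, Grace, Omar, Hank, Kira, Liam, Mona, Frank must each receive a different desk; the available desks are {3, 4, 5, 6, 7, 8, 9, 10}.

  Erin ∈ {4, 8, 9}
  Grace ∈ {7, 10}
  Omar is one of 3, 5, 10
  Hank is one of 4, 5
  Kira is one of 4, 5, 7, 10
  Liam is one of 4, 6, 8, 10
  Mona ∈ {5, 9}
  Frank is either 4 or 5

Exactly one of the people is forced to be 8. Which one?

Erin

Among the 8 variables, 3 fits only Omar (and all 8 values in {3, 4, 5, 6, 7, 8, 9, 10} must be used), so Omar = 3.
The 7 still-open variables draw from only 7 values {4, 5, 6, 7, 8, 9, 10}, so each is used; only Liam can be 6, hence Liam = 6.
Among the 6 still-open variables, 8 fits only Erin (and all 6 values in {4, 5, 7, 8, 9, 10} must be used), so Erin = 8.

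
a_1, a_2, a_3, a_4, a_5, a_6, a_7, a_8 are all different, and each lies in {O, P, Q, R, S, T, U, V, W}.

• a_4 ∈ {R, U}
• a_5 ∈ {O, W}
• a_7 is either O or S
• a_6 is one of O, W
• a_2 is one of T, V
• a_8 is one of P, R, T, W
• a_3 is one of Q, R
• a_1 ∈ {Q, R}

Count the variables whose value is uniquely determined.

a_1 and a_3 share exactly the 2 values {Q, R}; by pigeonhole those values go to them, so strike Q, R from a_4, a_8.
a_4 must be U (only option left).
a_5 and a_6 share exactly the 2 values {O, W}; by pigeonhole those values go to them, so strike O, W from a_7, a_8.
a_7 has just one choice, so a_7 = S.
Determined: a_4=U, a_7=S. The other variables each still have more than one consistent value. That makes 2.

2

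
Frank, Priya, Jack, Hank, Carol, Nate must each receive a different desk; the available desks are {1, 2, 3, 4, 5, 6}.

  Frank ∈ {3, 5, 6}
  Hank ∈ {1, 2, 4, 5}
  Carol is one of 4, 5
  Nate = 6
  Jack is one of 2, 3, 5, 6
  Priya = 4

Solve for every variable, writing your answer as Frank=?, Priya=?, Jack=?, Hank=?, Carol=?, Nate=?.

Frank=3, Priya=4, Jack=2, Hank=1, Carol=5, Nate=6

Priya's domain is down to {4}, so Priya = 4. Remove 4 from Hank, Carol.
Carol's domain is down to {5}, so Carol = 5. Eliminate 5 elsewhere: Frank, Jack, Hank.
That leaves Nate = 6. Strike 6 from Frank, Jack.
Frank has just one choice, so Frank = 3. So Jack can't be 3.
Jack must be 2 (only option left). So Hank can't be 2.
Hank has just one choice, so Hank = 1.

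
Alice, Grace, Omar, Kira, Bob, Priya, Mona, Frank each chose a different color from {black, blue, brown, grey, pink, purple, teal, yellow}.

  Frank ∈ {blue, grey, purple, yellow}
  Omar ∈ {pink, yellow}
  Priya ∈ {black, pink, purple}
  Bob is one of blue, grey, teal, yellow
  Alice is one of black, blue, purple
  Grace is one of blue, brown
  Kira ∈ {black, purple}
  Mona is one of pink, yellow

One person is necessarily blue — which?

Alice

The 8 variables draw from only 8 values {black, blue, brown, grey, pink, purple, teal, yellow}, so each is used; only Grace can be brown, hence Grace = brown.
The 7 still-open variables together cover exactly {black, blue, grey, pink, purple, teal, yellow} — 7 values for 7 variables — and teal appears only in Bob's list, so Bob = teal.
The 6 still-open variables together cover exactly {black, blue, grey, pink, purple, yellow} — 6 values for 6 variables — and grey appears only in Frank's list, so Frank = grey.
The 5 still-open variables together cover exactly {black, blue, pink, purple, yellow} — 5 values for 5 variables — and blue appears only in Alice's list, so Alice = blue.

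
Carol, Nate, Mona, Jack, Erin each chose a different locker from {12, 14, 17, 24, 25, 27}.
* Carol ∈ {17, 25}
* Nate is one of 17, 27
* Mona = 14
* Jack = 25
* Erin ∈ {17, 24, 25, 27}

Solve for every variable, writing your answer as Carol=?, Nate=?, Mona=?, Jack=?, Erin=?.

Mona must be 14 (only option left).
That leaves Jack = 25. Eliminate 25 elsewhere: Carol, Erin.
Carol must be 17 (only option left). Strike 17 from Nate, Erin.
Nate's domain is down to {27}, so Nate = 27. Remove 27 from Erin.
Erin must be 24 (only option left).

Carol=17, Nate=27, Mona=14, Jack=25, Erin=24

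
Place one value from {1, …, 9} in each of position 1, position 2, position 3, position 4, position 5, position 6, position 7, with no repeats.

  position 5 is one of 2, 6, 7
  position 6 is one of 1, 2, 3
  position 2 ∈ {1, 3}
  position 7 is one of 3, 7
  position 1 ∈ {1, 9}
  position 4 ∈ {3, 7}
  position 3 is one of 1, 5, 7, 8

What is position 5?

6

position 4 and position 7 between them cover only {3, 7} — a naked pair. Remove those values from position 2, position 3, position 5, position 6.
position 2's domain is down to {1}, so position 2 = 1. Eliminate 1 elsewhere: position 1, position 3, position 6.
position 6 must be 2 (only option left). Strike 2 from position 5.
So position 5 = 6.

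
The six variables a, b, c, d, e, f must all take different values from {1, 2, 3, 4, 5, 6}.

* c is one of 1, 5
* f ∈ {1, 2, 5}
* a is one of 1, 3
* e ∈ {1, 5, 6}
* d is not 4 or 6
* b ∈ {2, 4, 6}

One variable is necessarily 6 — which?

The 6 variables together cover exactly {1, 2, 3, 4, 5, 6} — 6 values for 6 variables — and 4 appears only in b's list, so b = 4.
The 5 still-open variables draw from only 5 values {1, 2, 3, 5, 6}, so each is used; only e can be 6, hence e = 6.

e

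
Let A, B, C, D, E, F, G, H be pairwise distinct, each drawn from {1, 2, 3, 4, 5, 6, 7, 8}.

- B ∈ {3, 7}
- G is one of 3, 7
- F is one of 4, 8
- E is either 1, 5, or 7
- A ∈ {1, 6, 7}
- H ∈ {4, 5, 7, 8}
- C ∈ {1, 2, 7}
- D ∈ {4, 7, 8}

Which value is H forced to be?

Among the 8 variables, 2 fits only C (and all 8 values in {1, 2, 3, 4, 5, 6, 7, 8} must be used), so C = 2.
Among the 7 still-open variables, 6 fits only A (and all 7 values in {1, 3, 4, 5, 6, 7, 8} must be used), so A = 6.
The 6 still-open variables together cover exactly {1, 3, 4, 5, 7, 8} — 6 values for 6 variables — and 1 appears only in E's list, so E = 1.
Among the 5 still-open variables, 5 fits only H (and all 5 values in {3, 4, 5, 7, 8} must be used), so H = 5.

5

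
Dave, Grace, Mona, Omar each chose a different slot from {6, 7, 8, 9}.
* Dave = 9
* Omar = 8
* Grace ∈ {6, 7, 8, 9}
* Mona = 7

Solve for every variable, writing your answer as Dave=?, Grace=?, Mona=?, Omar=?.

Dave's domain is down to {9}, so Dave = 9. Eliminate 9 elsewhere: Grace.
Mona must be 7 (only option left). Remove 7 from Grace.
Omar has just one choice, so Omar = 8. Eliminate 8 elsewhere: Grace.
Grace must be 6 (only option left).

Dave=9, Grace=6, Mona=7, Omar=8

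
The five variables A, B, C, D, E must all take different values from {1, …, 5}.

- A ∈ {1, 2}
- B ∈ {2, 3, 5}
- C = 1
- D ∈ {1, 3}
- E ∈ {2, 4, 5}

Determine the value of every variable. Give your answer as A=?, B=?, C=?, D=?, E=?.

A=2, B=5, C=1, D=3, E=4

C must be 1 (only option left). Strike 1 from A, D.
D's domain is down to {3}, so D = 3. Remove 3 from B.
A has just one choice, so A = 2. So B, E can't be 2.
That leaves B = 5. Strike 5 from E.
That leaves E = 4.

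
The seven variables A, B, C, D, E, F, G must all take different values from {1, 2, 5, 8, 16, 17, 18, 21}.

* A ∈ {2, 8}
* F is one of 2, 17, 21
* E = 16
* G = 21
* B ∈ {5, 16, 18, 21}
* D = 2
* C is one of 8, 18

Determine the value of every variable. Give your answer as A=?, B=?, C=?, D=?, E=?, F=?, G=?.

D's domain is down to {2}, so D = 2. Remove 2 from A, F.
E's domain is down to {16}, so E = 16. Remove 16 from B.
G has just one choice, so G = 21. Eliminate 21 elsewhere: B, F.
A's domain is down to {8}, so A = 8. Eliminate 8 elsewhere: C.
That leaves C = 18. So B can't be 18.
F's domain is down to {17}, so F = 17.
That leaves B = 5.

A=8, B=5, C=18, D=2, E=16, F=17, G=21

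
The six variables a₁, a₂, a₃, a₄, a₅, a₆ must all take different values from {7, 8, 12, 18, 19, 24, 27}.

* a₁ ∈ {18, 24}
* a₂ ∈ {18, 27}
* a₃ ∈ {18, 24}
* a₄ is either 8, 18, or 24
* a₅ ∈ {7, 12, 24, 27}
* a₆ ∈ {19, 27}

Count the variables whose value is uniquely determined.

a₁ and a₃ share exactly the 2 values {18, 24}; by pigeonhole those values go to them, so strike 18, 24 from a₂, a₄, a₅.
a₂ has just one choice, so a₂ = 27. Remove 27 from a₅, a₆.
That leaves a₄ = 8.
a₆'s domain is down to {19}, so a₆ = 19.
Determined: a₂=27, a₄=8, a₆=19. The other variables each still have more than one consistent value. That makes 3.

3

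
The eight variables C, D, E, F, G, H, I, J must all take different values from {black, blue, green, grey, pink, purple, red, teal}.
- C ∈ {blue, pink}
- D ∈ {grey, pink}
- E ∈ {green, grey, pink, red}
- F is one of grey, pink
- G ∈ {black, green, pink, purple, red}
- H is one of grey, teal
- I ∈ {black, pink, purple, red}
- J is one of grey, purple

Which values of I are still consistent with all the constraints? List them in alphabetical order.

black, red

Among the 8 variables, blue fits only C (and all 8 values in {black, blue, green, grey, pink, purple, red, teal} must be used), so C = blue.
Among the 7 still-open variables, teal fits only H (and all 7 values in {black, green, grey, pink, purple, red, teal} must be used), so H = teal.
D and F share exactly the 2 values {grey, pink}; by pigeonhole those values go to them, so strike grey, pink from E, G, I, J.
J's domain is down to {purple}, so J = purple. Eliminate purple elsewhere: G, I.
No further eliminations apply; I can still be any of black, red.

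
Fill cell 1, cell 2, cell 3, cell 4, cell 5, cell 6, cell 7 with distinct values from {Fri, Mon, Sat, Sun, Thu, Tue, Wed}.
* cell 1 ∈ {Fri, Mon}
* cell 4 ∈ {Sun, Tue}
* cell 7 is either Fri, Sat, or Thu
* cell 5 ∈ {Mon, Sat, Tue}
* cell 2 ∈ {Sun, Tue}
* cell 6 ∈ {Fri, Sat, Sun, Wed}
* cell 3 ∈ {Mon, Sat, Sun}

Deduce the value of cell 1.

Fri

The 7 variables together cover exactly {Fri, Mon, Sat, Sun, Thu, Tue, Wed} — 7 values for 7 variables — and Thu appears only in cell 7's list, so cell 7 = Thu.
The 6 still-open variables together cover exactly {Fri, Mon, Sat, Sun, Tue, Wed} — 6 values for 6 variables — and Wed appears only in cell 6's list, so cell 6 = Wed.
The 5 still-open variables together cover exactly {Fri, Mon, Sat, Sun, Tue} — 5 values for 5 variables — and Fri appears only in cell 1's list, so cell 1 = Fri.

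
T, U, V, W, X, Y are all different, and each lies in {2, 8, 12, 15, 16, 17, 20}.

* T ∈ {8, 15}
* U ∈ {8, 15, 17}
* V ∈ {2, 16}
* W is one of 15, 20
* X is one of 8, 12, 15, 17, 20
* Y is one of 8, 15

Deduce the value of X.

12

T and Y share exactly the 2 values {8, 15}; by pigeonhole those values go to them, so strike 8, 15 from U, W, X.
U's domain is down to {17}, so U = 17. Eliminate 17 elsewhere: X.
W's domain is down to {20}, so W = 20. Remove 20 from X.
So X = 12.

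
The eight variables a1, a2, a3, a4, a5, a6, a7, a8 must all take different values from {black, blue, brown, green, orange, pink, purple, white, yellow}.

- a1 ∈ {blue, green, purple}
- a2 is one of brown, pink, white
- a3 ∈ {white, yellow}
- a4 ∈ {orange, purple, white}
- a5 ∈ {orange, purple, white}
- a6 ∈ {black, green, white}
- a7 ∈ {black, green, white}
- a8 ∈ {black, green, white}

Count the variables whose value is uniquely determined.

2

a6, a7, a8 between them cover only {black, green, white} — a naked triple. Remove those values from a1, a2, a3, a4, a5.
a3 has just one choice, so a3 = yellow.
The 2 variables a4 and a5 are confined to {orange, purple}, which locks those values in; drop them from a1.
That leaves a1 = blue.
Determined: a1=blue, a3=yellow. The other variables each still have more than one consistent value. That makes 2.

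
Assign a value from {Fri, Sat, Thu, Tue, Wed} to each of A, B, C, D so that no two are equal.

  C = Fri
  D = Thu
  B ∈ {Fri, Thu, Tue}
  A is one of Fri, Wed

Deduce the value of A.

C's domain is down to {Fri}, so C = Fri. Remove Fri from A, B.
So A = Wed.

Wed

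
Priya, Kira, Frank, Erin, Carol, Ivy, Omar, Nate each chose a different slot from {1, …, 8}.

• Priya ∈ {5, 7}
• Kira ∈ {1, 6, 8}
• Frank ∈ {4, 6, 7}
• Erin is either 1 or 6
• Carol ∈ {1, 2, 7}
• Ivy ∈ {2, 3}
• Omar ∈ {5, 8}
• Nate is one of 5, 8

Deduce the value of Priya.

Among the 8 variables, 3 fits only Ivy (and all 8 values in {1, 2, 3, 4, 5, 6, 7, 8} must be used), so Ivy = 3.
The 7 still-open variables draw from only 7 values {1, 2, 4, 5, 6, 7, 8}, so each is used; only Carol can be 2, hence Carol = 2.
The 6 still-open variables together cover exactly {1, 4, 5, 6, 7, 8} — 6 values for 6 variables — and 4 appears only in Frank's list, so Frank = 4.
The 5 still-open variables draw from only 5 values {1, 5, 6, 7, 8}, so each is used; only Priya can be 7, hence Priya = 7.

7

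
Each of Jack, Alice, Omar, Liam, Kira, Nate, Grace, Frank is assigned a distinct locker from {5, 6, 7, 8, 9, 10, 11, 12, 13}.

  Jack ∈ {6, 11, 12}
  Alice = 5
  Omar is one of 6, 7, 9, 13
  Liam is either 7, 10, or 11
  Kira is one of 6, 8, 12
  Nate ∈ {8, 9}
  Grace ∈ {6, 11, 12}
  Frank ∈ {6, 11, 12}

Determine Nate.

Alice's domain is down to {5}, so Alice = 5.
Jack, Grace, Frank between them cover only {6, 11, 12} — a naked triple. Remove those values from Omar, Liam, Kira.
Kira has just one choice, so Kira = 8. Remove 8 from Nate.
So Nate = 9.

9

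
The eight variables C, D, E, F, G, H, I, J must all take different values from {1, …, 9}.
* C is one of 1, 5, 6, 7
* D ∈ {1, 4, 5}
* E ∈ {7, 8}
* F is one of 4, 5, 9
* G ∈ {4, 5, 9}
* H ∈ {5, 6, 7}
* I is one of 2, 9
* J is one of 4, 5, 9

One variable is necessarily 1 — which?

The 8 variables together cover exactly {1, 2, 4, 5, 6, 7, 8, 9} — 8 values for 8 variables — and 2 appears only in I's list, so I = 2.
Among the 7 still-open variables, 8 fits only E (and all 7 values in {1, 4, 5, 6, 7, 8, 9} must be used), so E = 8.
F, G, J share exactly the 3 values {4, 5, 9}; by pigeonhole those values go to them, so strike 4, 5, 9 from C, D, H.
So 1 goes to D.

D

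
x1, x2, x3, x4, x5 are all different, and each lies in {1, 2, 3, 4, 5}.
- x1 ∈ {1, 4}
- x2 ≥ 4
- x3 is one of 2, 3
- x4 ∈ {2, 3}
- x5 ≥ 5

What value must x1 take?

x5 has just one choice, so x5 = 5. So x2 can't be 5.
x2 must be 4 (only option left). So x1 can't be 4.
So x1 = 1.

1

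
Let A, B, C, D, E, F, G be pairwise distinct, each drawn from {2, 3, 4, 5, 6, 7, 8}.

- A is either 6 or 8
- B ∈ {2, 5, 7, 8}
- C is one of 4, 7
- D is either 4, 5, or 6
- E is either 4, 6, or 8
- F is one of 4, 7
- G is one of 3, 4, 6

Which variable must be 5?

D

The 7 variables draw from only 7 values {2, 3, 4, 5, 6, 7, 8}, so each is used; only B can be 2, hence B = 2.
The 6 still-open variables draw from only 6 values {3, 4, 5, 6, 7, 8}, so each is used; only G can be 3, hence G = 3.
The 5 still-open variables draw from only 5 values {4, 5, 6, 7, 8}, so each is used; only D can be 5, hence D = 5.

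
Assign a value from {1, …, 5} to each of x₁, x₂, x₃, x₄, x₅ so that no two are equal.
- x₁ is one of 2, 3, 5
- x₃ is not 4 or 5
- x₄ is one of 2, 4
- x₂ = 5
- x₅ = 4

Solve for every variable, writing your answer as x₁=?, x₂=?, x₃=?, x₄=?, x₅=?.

x₁=3, x₂=5, x₃=1, x₄=2, x₅=4

x₂ has just one choice, so x₂ = 5. So x₁ can't be 5.
x₅ has just one choice, so x₅ = 4. So x₄ can't be 4.
x₄ has just one choice, so x₄ = 2. Remove 2 from x₁, x₃.
x₁ must be 3 (only option left). Strike 3 from x₃.
That leaves x₃ = 1.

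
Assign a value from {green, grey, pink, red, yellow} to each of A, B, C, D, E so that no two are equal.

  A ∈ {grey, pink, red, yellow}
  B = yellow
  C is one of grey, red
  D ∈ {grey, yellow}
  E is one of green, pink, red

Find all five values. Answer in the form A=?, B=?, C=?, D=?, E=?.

B has just one choice, so B = yellow. So A, D can't be yellow.
D must be grey (only option left). Remove grey from A, C.
C's domain is down to {red}, so C = red. Remove red from A, E.
A's domain is down to {pink}, so A = pink. So E can't be pink.
That leaves E = green.

A=pink, B=yellow, C=red, D=grey, E=green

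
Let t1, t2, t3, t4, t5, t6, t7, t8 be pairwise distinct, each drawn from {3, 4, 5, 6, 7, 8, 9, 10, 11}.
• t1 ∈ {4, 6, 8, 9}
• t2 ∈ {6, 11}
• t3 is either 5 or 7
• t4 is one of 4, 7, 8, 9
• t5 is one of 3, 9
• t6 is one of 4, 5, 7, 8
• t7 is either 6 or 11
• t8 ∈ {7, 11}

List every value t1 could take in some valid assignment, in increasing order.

The 8 variables together cover exactly {3, 4, 5, 6, 7, 8, 9, 11} — 8 values for 8 variables — and 3 appears only in t5's list, so t5 = 3.
t2 and t7 between them cover only {6, 11} — a naked pair. Remove those values from t1, t8.
t8 must be 7 (only option left). Remove 7 from t3, t4, t6.
t3's domain is down to {5}, so t3 = 5. Strike 5 from t6.
No further eliminations apply; t1 can still be any of 4, 8, 9.

4, 8, 9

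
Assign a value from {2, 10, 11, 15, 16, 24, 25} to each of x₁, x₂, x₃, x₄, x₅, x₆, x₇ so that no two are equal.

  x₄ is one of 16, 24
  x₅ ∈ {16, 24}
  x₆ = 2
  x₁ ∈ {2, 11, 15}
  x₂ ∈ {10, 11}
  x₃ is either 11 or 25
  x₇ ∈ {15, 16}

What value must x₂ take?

x₆ must be 2 (only option left). Eliminate 2 elsewhere: x₁.
The 6 still-open variables draw from only 6 values {10, 11, 15, 16, 24, 25}, so each is used; only x₂ can be 10, hence x₂ = 10.

10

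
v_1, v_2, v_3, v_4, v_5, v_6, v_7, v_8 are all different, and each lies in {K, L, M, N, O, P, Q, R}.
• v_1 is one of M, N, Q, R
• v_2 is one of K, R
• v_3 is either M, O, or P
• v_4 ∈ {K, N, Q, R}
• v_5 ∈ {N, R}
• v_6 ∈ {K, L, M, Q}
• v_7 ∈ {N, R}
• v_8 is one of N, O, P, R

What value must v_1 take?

The 8 variables together cover exactly {K, L, M, N, O, P, Q, R} — 8 values for 8 variables — and L appears only in v_6's list, so v_6 = L.
The 2 variables v_5 and v_7 are confined to {N, R}, which locks those values in; drop them from v_1, v_2, v_4, v_8.
v_2 must be K (only option left). So v_4 can't be K.
v_4 must be Q (only option left). Eliminate Q elsewhere: v_1.
So v_1 = M.

M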